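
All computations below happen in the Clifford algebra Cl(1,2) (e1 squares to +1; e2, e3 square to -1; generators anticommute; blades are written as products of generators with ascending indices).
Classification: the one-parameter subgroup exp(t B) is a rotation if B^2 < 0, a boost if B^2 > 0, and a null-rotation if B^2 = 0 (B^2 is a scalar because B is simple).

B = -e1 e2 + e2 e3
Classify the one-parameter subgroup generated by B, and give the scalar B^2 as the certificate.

B^2 term by term: the squares give (-1)^2*(e1 e2)^2 + (1)^2*(e2 e3)^2 = 1*(+1) + 1*(-1) = 0 (each basis 2-blade squares to minus the product of its generators' squares); cross terms between blades sharing an index anticommute and cancel. So B^2 = 0.
Answer: null-rotation, certificate B^2 = 0. Note: conjugating B changes its blade decomposition but never the scalar B^2 = 0, whose sign settles the classification.


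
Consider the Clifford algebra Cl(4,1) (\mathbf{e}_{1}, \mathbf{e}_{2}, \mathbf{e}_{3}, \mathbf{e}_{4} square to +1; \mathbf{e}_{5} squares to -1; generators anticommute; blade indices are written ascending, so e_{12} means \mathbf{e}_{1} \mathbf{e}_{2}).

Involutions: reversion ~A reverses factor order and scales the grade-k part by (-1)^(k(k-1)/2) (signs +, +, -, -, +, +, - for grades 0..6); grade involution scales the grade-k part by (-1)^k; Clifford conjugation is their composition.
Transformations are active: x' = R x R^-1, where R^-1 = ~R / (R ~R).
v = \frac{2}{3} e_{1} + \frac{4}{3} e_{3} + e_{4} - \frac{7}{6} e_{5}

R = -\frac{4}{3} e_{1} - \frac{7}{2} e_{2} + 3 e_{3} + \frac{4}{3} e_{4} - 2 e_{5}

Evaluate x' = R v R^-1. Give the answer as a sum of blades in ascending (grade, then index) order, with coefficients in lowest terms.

~R = -\frac{4}{3} e_{1} - \frac{7}{2} e_{2} + 3 e_{3} + \frac{4}{3} e_{4} - 2 e_{5}, and R ~R = \frac{749}{36}, so R^-1 = ~R / (\frac{749}{36}).
R v = \frac{19}{9} + \frac{7}{3} e_{12} - \frac{34}{9} e_{13} - \frac{20}{9} e_{14} + \frac{26}{9} e_{15} - \frac{14}{3} e_{23} - \frac{7}{2} e_{24} + \frac{49}{12} e_{25} + \frac{11}{9} e_{34} - \frac{5}{6} e_{35} + \frac{4}{9} e_{45}
Answer: -\frac{702}{749} e_{1} - \frac{76}{107} e_{2} - \frac{1628}{2247} e_{3} - \frac{1639}{2247} e_{4} + \frac{3419}{4494} e_{5}


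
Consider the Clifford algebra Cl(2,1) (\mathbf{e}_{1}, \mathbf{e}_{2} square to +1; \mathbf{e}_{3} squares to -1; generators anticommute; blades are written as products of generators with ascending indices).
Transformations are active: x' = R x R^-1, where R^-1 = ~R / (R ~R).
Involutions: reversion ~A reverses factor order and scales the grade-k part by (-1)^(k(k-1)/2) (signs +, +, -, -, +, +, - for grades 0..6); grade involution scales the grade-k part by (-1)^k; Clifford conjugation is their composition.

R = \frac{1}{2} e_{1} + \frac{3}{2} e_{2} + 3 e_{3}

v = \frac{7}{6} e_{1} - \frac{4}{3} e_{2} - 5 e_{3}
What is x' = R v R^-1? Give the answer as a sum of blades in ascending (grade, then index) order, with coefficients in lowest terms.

~R = \frac{1}{2} e_{1} + \frac{3}{2} e_{2} + 3 e_{3}, and R ~R = -\frac{13}{2}, so R^-1 = ~R / (-\frac{13}{2}).
R v = \frac{163}{12} - \frac{29}{12} e_{1} e_{2} - 6 e_{1} e_{3} - \frac{7}{2} e_{2} e_{3}
Answer: -\frac{127}{39} e_{1} - \frac{385}{78} e_{2} - \frac{98}{13} e_{3}


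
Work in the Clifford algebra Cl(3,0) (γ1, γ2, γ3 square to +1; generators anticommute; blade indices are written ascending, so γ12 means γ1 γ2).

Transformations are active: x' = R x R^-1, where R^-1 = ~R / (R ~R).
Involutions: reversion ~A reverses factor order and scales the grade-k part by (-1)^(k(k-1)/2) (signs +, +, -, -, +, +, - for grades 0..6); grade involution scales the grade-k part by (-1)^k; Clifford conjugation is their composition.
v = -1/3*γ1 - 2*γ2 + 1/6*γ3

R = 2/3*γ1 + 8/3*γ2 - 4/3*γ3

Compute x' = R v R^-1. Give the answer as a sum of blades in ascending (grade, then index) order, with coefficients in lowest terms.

~R = 2/3*γ1 + 8/3*γ2 - 4/3*γ3, and R ~R = 28/3, so R^-1 = ~R / (28/3).
R v = -52/9 - 4/9*γ12 - 1/3*γ13 - 20/9*γ23
Answer: -31/63*γ1 - 82/63*γ2 + 187/126*γ3


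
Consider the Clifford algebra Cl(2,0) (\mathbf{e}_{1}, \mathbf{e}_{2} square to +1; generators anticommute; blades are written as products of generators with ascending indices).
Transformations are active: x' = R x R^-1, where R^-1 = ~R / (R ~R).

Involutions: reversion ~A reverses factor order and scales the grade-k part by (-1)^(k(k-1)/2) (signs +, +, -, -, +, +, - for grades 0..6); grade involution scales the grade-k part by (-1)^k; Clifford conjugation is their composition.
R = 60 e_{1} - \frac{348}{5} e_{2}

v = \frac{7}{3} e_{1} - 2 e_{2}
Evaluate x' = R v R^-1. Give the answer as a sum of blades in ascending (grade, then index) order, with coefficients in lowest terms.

~R = 60 e_{1} - \frac{348}{5} e_{2}, and R ~R = \frac{211104}{25}, so R^-1 = ~R / (\frac{211104}{25}).
R v = \frac{1396}{5} + \frac{212}{5} e_{1} e_{2}
Answer: \frac{1198}{733} e_{1} - \frac{5723}{2199} e_{2}


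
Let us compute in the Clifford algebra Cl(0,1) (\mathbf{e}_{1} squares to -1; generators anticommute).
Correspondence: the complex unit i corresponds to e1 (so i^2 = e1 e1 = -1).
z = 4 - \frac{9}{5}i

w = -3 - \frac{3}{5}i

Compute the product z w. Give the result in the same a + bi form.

In blades: z = 4 - \frac{9}{5} e_{1}, w = -3 - \frac{3}{5} e_{1}.
Distribute z over w term by term (generator squares from the signature, products reordered to ascending indices): (4)*w = -12 - \frac{12}{5} e_{1}; (-\frac{9}{5} e_{1})*w = -\frac{27}{25} + \frac{27}{5} e_{1}.
Sum: -\frac{327}{25} + 3 e_{1}; translating back through the correspondence:
Answer: -\frac{327}{25} + 3i


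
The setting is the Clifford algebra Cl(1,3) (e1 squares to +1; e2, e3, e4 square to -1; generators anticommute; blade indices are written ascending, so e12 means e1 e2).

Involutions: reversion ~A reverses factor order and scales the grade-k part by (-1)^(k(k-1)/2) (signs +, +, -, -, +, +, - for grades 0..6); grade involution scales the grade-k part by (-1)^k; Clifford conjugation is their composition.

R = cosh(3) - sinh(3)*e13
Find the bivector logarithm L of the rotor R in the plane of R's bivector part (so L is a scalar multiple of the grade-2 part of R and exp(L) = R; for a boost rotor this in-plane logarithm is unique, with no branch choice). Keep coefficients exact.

The scalar part of R is cosh(3), so cosh pins the rapidity up to sign — the sign comes from the bivector part; dividing that part by sinh of the rapidity yields the plane, and the in-plane L = rapidity * plane is unique because the two sign choices cancel.
Concretely: cosh(rapidity) = cosh(3) gives rapidity = ±3, and since rapidity/sinh(rapidity) is even the sign is immaterial: L = (rapidity/sinh(rapidity)) * <R>_2 = (3/sinh(3)) * <R>_2.
Answer: -3*e13


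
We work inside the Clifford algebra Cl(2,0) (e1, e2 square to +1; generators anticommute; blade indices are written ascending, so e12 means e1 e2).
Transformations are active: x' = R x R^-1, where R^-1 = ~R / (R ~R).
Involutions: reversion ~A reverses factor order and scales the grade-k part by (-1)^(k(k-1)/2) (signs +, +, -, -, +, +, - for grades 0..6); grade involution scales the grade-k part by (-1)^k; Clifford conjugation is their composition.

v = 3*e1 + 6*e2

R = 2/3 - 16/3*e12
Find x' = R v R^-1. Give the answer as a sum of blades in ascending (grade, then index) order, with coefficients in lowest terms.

~R = 2/3 + 16/3*e12, and R ~R = 260/9, so R^-1 = ~R / (260/9).
R v = -30*e1 + 20*e2
Answer: -57/13*e1 - 66/13*e2


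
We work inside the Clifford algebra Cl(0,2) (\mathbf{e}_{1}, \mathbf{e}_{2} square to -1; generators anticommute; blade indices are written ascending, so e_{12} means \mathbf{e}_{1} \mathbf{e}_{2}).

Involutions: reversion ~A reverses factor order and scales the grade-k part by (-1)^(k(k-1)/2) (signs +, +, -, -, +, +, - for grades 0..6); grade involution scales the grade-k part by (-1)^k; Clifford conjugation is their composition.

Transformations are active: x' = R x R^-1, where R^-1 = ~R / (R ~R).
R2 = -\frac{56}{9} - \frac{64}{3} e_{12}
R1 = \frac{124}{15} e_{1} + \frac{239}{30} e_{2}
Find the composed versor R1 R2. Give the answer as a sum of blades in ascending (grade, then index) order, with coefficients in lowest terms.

Distribute over the terms of R1 (each basis-blade product reordered to ascending indices, repeated generators contracted through their squares):
(\frac{124}{15} e_{1}) R2 = -\frac{6944}{135} e_{1} + \frac{7936}{45} e_{2}
(\frac{239}{30} e_{2}) R2 = -\frac{7648}{45} e_{1} - \frac{6692}{135} e_{2}
Summing the partial products and collecting blades:
Answer: -\frac{29888}{135} e_{1} + \frac{17116}{135} e_{2}


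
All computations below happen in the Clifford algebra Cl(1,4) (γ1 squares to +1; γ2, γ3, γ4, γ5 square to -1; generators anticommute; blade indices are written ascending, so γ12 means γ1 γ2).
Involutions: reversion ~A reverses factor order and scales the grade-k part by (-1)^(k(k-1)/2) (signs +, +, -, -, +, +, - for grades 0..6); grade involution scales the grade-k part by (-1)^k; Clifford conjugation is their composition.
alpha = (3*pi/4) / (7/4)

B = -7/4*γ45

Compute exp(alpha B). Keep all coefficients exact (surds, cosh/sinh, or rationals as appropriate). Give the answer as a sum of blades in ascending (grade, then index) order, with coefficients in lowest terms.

B^2 = (-7/4)^2*(γ45)^2 = 49/16*(-1) = -49/16 (a basis 2-blade squares to minus the product of its generators' squares).
B^2 = -49/16 — the series telescopes trigonometrically here: l = 7/4, alpha*l = 3*pi/4, so exp(alpha B) = cos(3*pi/4) + (sin(3*pi/4)/(7/4))*B = -sqrt(2)/2 + (2*sqrt(2)/7)*B.
Answer: -sqrt(2)/2 - sqrt(2)/2*γ45


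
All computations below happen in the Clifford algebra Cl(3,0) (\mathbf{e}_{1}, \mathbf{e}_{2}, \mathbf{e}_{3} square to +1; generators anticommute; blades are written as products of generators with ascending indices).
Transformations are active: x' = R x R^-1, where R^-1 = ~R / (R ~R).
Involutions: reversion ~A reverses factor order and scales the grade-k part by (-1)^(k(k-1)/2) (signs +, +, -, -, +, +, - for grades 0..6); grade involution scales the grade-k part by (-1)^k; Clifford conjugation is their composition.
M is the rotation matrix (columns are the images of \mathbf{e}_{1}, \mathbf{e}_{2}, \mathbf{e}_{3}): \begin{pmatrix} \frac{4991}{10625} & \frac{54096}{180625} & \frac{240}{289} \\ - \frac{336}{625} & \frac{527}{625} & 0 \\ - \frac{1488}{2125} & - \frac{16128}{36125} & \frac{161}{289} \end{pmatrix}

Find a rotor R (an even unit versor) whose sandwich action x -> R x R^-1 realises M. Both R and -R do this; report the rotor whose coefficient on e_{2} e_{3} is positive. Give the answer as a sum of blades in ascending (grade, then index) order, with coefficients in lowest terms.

Method: write R = a + b12*e_{1} e_{2} + b13*e_{1} e_{3} + b23*e_{2} e_{3} with a^2 + b12^2 + b13^2 + b23^2 = 1 (so R^-1 = ~R). Expanding the columns R e_j ~R gives tr M = 4a^2 - 1 and, from the antisymmetric part, M21 - M12 = -4a*b12, M13 - M31 = 4a*b13, M32 - M23 = -4a*b23.
Here tr M = \frac{13511}{7225}, so a^2 = (1 + tr M)/4 = \frac{5184}{7225} and a = ±\frac{72}{85}. Taking a = \frac{72}{85}: M21 - M12 = -\frac{6048}{7225}, M13 - M31 = \frac{55296}{36125}, M32 - M23 = -\frac{16128}{36125}, giving b12 = \frac{21}{85}, b13 = \frac{192}{425}, b23 = \frac{56}{425}, i.e. R = \frac{72}{85} + \frac{21}{85} e_{1} e_{2} + \frac{192}{425} e_{1} e_{3} + \frac{56}{425} e_{2} e_{3}.
Its e_{2} e_{3} coefficient is already positive.
Answer: \frac{72}{85} + \frac{21}{85} e_{1} e_{2} + \frac{192}{425} e_{1} e_{3} + \frac{56}{425} e_{2} e_{3}. Note: both R and -R realise this M (trace \frac{13511}{7225}); the covering map identifies them, and the e_{2} e_{3}-coefficient sign is the tie-breaker.


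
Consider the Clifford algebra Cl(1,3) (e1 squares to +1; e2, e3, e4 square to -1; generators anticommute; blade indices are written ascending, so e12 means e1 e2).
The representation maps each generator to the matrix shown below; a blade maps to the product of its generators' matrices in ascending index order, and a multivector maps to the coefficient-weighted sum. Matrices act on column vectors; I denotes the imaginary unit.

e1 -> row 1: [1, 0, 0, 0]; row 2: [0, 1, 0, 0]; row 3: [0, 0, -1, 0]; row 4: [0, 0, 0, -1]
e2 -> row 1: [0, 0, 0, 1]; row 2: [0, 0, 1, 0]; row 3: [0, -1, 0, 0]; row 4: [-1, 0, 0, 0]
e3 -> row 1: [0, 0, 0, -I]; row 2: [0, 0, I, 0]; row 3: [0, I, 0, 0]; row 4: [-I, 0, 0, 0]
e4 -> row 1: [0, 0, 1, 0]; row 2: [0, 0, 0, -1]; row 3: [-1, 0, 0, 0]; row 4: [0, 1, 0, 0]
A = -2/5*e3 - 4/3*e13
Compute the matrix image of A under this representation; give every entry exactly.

Bivector images (products of the table entries): rho(e13) = rho(e1)rho(e3) = row 1: [0, 0, 0, -I]; row 2: [0, 0, I, 0]; row 3: [0, -I, 0, 0]; row 4: [I, 0, 0, 0].
M = (-2/5)*rho(e3) + (-4/3)*rho(e13), summed entrywise:
Answer: row 1: [0, 0, 0, 26*I/15]; row 2: [0, 0, -26*I/15, 0]; row 3: [0, 14*I/15, 0, 0]; row 4: [-14*I/15, 0, 0, 0]


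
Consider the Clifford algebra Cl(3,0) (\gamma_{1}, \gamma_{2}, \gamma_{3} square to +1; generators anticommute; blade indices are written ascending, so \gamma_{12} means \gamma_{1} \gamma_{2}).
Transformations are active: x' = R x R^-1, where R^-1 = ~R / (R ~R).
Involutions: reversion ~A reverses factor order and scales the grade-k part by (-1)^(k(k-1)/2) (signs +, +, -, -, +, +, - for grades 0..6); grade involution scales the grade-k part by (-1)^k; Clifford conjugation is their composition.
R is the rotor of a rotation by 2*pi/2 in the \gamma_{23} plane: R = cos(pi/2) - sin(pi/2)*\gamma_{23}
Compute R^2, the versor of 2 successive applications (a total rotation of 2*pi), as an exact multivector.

Rotor phase runs at HALF the rotation angle; powers of one rotor simply add phase, so after 2 steps in \gamma_{23} the phase is 2*pi/2 = \pi and R^2 = cos(\pi) - sin(\pi)*\gamma_{23}.
cos(\pi) = -1 and sin(\pi) = 0, so R^2 = -1. The total rotation 2*pi is 1 full turn, so every vector returns to itself, yet the rotor is -1, on the OTHER sheet of the double cover (an odd number of 2*pi turns).
Answer: -1


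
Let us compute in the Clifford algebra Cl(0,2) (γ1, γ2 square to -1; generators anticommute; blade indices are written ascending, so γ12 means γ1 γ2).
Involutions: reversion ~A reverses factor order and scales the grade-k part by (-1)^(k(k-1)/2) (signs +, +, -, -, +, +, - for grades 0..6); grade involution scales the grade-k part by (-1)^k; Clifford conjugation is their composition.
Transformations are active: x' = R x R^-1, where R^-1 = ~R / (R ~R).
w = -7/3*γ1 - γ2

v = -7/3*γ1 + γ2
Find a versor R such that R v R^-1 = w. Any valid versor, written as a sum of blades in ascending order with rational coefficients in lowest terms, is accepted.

The midline construction: v and w both square to -58/9, so reflecting in their sum -14/3*γ1 exchanges them.
Answer: -14/3*γ1


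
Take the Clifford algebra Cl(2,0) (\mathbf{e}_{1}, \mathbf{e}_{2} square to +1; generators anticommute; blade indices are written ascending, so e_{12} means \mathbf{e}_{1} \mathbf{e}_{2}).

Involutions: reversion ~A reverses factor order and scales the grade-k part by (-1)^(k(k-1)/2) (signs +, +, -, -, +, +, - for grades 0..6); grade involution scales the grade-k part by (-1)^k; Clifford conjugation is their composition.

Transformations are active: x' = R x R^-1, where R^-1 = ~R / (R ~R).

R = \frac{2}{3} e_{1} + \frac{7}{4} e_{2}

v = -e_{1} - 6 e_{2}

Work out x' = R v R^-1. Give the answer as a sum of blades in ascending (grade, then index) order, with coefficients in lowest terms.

~R = \frac{2}{3} e_{1} + \frac{7}{4} e_{2}, and R ~R = \frac{505}{144}, so R^-1 = ~R / (\frac{505}{144}).
R v = -\frac{67}{6} - \frac{9}{4} e_{12}
Answer: -\frac{1639}{505} e_{1} - \frac{2598}{505} e_{2}


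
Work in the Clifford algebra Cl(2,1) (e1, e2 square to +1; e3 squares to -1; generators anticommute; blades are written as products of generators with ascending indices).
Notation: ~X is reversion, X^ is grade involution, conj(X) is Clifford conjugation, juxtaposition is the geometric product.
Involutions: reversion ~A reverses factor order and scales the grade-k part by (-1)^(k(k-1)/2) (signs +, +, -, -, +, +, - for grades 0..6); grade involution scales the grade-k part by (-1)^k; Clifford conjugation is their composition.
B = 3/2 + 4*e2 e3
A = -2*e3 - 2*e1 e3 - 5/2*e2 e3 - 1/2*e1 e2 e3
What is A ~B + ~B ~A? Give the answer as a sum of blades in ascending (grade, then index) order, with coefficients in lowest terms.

first term: 10 + 2*e1 + 8*e2 - 3*e3 + 8*e1 e2 - 3*e1 e3 - 15/4*e2 e3 - 3/4*e1 e2 e3
second term: -10 - 2*e1 - 8*e2 - 3*e3 + 8*e1 e2 + 3*e1 e3 + 15/4*e2 e3 + 3/4*e1 e2 e3
Answer: -6*e3 + 16*e1 e2


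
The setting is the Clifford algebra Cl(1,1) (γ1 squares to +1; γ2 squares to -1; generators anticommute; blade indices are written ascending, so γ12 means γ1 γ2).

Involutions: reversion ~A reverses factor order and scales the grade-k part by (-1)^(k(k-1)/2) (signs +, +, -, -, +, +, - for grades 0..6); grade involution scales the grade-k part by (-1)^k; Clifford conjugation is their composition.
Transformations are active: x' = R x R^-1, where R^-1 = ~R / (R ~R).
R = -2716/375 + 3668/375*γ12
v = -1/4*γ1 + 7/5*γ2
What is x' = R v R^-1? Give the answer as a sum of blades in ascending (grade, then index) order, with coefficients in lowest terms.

~R = -2716/375 - 3668/375*γ12, and R ~R = -2025856/46875, so R^-1 = ~R / (-2025856/46875).
R v = -7427/625*γ1 - 4809/625*γ2
Answer: -96457/25840*γ1 - 20563/5168*γ2


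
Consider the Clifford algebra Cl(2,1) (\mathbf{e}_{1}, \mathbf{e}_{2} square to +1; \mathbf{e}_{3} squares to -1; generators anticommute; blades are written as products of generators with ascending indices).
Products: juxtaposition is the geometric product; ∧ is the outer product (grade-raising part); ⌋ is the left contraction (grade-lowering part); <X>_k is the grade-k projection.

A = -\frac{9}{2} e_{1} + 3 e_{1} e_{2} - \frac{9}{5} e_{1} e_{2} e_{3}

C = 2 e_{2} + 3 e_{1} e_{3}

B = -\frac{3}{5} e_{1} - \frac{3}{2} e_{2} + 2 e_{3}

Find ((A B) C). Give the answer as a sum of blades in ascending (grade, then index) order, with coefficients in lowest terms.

step 1: \frac{27}{10} - \frac{9}{2} e_{1} + \frac{9}{5} e_{2} + \frac{207}{20} e_{1} e_{2} - \frac{117}{10} e_{1} e_{3} + \frac{27}{25} e_{2} e_{3} + 6 e_{1} e_{2} e_{3}
step 2: -\frac{63}{2} + \frac{207}{10} e_{1} - \frac{63}{5} e_{2} - \frac{783}{50} e_{3} - \frac{306}{25} e_{1} e_{2} - \frac{39}{10} e_{1} e_{3} - \frac{621}{20} e_{2} e_{3} + 18 e_{1} e_{2} e_{3}
Answer: -\frac{63}{2} + \frac{207}{10} e_{1} - \frac{63}{5} e_{2} - \frac{783}{50} e_{3} - \frac{306}{25} e_{1} e_{2} - \frac{39}{10} e_{1} e_{3} - \frac{621}{20} e_{2} e_{3} + 18 e_{1} e_{2} e_{3}


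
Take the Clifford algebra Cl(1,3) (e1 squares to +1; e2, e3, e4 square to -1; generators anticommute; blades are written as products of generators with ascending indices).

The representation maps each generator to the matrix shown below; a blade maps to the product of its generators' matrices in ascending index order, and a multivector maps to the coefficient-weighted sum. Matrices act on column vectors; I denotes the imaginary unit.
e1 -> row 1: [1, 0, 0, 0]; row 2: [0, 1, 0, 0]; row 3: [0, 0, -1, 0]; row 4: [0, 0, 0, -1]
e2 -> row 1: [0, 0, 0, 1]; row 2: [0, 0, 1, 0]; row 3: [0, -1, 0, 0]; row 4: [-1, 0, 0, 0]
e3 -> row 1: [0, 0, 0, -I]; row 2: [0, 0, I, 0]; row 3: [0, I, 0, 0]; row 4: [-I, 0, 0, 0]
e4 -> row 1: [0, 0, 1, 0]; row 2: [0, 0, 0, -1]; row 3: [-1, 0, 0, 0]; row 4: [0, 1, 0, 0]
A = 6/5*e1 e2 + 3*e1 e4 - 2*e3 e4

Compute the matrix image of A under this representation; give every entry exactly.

Bivector images (products of the table entries): rho(e1 e2) = rho(e1)rho(e2) = row 1: [0, 0, 0, 1]; row 2: [0, 0, 1, 0]; row 3: [0, 1, 0, 0]; row 4: [1, 0, 0, 0]; rho(e1 e4) = rho(e1)rho(e4) = row 1: [0, 0, 1, 0]; row 2: [0, 0, 0, -1]; row 3: [1, 0, 0, 0]; row 4: [0, -1, 0, 0]; rho(e3 e4) = rho(e3)rho(e4) = row 1: [0, -I, 0, 0]; row 2: [-I, 0, 0, 0]; row 3: [0, 0, 0, -I]; row 4: [0, 0, -I, 0].
M = (6/5)*rho(e1 e2) + (3)*rho(e1 e4) + (-2)*rho(e3 e4), summed entrywise:
Answer: row 1: [0, 2*I, 3, 6/5]; row 2: [2*I, 0, 6/5, -3]; row 3: [3, 6/5, 0, 2*I]; row 4: [6/5, -3, 2*I, 0]


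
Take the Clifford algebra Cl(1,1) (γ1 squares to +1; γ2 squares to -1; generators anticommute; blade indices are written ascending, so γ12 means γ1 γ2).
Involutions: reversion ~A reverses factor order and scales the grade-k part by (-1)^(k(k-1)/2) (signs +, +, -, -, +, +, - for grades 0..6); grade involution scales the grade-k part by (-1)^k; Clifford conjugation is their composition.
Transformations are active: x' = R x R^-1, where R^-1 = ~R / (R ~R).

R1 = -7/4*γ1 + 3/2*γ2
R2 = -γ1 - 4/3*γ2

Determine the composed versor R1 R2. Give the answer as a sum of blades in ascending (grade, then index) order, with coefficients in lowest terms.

Distribute over the terms of R1 (each basis-blade product reordered to ascending indices, repeated generators contracted through their squares):
(-7/4*γ1) R2 = 7/4 + 7/3*γ12
(3/2*γ2) R2 = 2 + 3/2*γ12
Summing the partial products and collecting blades:
Answer: 15/4 + 23/6*γ12


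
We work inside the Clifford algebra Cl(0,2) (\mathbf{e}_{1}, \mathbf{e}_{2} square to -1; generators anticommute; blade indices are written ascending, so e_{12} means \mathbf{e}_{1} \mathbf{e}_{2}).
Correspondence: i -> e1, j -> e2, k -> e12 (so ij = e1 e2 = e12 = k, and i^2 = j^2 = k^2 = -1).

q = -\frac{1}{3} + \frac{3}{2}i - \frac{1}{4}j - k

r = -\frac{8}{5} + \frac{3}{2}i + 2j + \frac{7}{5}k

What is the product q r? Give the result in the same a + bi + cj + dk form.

In blades: q = -\frac{1}{3} + \frac{3}{2} e_{1} - \frac{1}{4} e_{2} - e_{12}, r = -\frac{8}{5} + \frac{3}{2} e_{1} + 2 e_{2} + \frac{7}{5} e_{12}.
Distribute q over r term by term (generator squares from the signature, products reordered to ascending indices): (-\frac{1}{3})*r = \frac{8}{15} - \frac{1}{2} e_{1} - \frac{2}{3} e_{2} - \frac{7}{15} e_{12}; (\frac{3}{2} e_{1})*r = -\frac{9}{4} - \frac{12}{5} e_{1} - \frac{21}{10} e_{2} + 3 e_{12}; (-\frac{1}{4} e_{2})*r = \frac{1}{2} - \frac{7}{20} e_{1} + \frac{2}{5} e_{2} + \frac{3}{8} e_{12}; (-e_{12})*r = \frac{7}{5} + 2 e_{1} - \frac{3}{2} e_{2} + \frac{8}{5} e_{12}.
Sum: \frac{11}{60} - \frac{5}{4} e_{1} - \frac{58}{15} e_{2} + \frac{541}{120} e_{12}; translating back through the correspondence:
Answer: \frac{11}{60} - \frac{5}{4}i - \frac{58}{15}j + \frac{541}{120}k


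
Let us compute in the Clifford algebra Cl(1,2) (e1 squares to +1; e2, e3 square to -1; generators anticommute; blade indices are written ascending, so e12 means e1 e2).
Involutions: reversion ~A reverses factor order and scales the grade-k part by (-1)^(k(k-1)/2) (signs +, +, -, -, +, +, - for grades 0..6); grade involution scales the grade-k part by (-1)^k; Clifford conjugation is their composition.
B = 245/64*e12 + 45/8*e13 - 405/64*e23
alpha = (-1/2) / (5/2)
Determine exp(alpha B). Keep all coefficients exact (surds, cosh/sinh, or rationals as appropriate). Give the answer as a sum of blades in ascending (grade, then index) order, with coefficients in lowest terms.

B^2 term by term: the squares give (245/64)^2*(e12)^2 + (45/8)^2*(e13)^2 + (-405/64)^2*(e23)^2 = 60025/4096*(+1) + 2025/64*(+1) + 164025/4096*(-1) = 25/4 (each basis 2-blade squares to minus the product of its generators' squares); cross terms between blades sharing an index anticommute and cancel. So B^2 = 25/4.
B^2 = 25/4 — the series telescopes hyperbolically here: l = 5/2, alpha*l = -1/2, so exp(alpha B) = cosh(-1/2) + (sinh(-1/2)/(5/2))*B = cosh(1/2) + (-2*sinh(1/2)/5)*B.
Answer: cosh(1/2) - 49*sinh(1/2)/32*e12 - 9*sinh(1/2)/4*e13 + 81*sinh(1/2)/32*e23


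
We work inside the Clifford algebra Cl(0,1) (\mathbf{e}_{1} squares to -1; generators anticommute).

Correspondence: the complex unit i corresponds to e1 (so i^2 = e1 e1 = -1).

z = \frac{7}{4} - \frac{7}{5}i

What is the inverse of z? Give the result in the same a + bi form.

In blades: z = \frac{7}{4} - \frac{7}{5} e_{1}.
With qbar = \frac{7}{4} + \frac{7}{5} e_{1} (scalar fixed, mapped units negated), z qbar = \frac{2009}{400} (the sum of squared coefficients), so z^-1 = qbar / (\frac{2009}{400}) = \frac{100}{287} + \frac{80}{287} e_{1}; translating back:
Answer: \frac{100}{287} + \frac{80}{287}i


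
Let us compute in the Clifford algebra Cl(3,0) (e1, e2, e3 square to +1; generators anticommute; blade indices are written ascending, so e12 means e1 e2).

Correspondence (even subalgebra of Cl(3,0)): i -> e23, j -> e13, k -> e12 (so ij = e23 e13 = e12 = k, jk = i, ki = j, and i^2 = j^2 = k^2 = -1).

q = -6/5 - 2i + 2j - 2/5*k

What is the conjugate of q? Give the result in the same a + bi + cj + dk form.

In blades: q = -6/5 - 2/5*e12 + 2*e13 - 2*e23.
Quaternion conjugation is reversion on the even subalgebra: the scalar is fixed and every grade-2 blade flips sign, giving -6/5 + 2/5*e12 - 2*e13 + 2*e23; translating back:
Answer: -6/5 + 2i - 2j + 2/5*k


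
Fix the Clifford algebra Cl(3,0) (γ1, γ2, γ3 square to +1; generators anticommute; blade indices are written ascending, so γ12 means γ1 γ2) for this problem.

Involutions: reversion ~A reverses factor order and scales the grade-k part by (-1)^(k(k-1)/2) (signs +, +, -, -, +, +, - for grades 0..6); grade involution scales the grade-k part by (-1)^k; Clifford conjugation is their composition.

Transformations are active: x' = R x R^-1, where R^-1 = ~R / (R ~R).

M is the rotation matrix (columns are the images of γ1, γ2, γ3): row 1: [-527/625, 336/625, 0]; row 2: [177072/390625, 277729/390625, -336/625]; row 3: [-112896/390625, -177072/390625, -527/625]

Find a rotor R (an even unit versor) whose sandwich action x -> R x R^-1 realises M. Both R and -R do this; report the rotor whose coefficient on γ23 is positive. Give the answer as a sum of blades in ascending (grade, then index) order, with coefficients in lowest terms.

Method: write R = a + b12*γ12 + b13*γ13 + b23*γ23 with a^2 + b12^2 + b13^2 + b23^2 = 1 (so R^-1 = ~R). Expanding the columns R e_j ~R gives tr M = 4a^2 - 1 and, from the antisymmetric part, M21 - M12 = -4a*b12, M13 - M31 = 4a*b13, M32 - M23 = -4a*b23.
Here tr M = -381021/390625, so a^2 = (1 + tr M)/4 = 2401/390625 and a = ±49/625. Taking a = 49/625: M21 - M12 = -32928/390625, M13 - M31 = 112896/390625, M32 - M23 = 32928/390625, giving b12 = 168/625, b13 = 576/625, b23 = -168/625, i.e. R = 49/625 + 168/625*γ12 + 576/625*γ13 - 168/625*γ23.
Its γ23 coefficient is negative, so report the other preimage -R.
Answer: -49/625 - 168/625*γ12 - 576/625*γ13 + 168/625*γ23. Recall the cover is two-to-one: with M of trace -381021/390625, both preimages act alike, and the stated γ23 sign chooses the sheet.


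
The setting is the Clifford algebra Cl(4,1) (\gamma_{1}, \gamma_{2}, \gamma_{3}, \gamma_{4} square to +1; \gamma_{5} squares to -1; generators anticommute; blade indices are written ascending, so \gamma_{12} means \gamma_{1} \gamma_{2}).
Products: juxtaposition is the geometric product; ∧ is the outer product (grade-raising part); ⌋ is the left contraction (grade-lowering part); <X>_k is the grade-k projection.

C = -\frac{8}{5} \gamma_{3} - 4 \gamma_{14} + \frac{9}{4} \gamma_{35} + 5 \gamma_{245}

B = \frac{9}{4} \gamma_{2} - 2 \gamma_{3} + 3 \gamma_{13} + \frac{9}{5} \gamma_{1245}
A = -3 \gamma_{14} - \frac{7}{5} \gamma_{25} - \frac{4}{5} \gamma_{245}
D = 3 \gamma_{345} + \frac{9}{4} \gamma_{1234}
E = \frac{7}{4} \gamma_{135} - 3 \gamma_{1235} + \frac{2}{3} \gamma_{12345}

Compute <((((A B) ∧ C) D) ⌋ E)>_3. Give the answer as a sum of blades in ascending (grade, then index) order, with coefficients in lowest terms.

step 1: \frac{36}{25} \gamma_{1} + \frac{63}{20} \gamma_{5} + \frac{63}{25} \gamma_{14} - \frac{27}{5} \gamma_{25} - 9 \gamma_{34} - \frac{9}{5} \gamma_{45} + \frac{27}{4} \gamma_{124} - 6 \gamma_{134} - \frac{14}{5} \gamma_{235} + \frac{21}{5} \gamma_{1235} + \frac{8}{5} \gamma_{2345} + \frac{12}{5} \gamma_{12345}
step 2: -\frac{288}{125} \gamma_{13} + \frac{126}{25} \gamma_{35} + \frac{504}{125} \gamma_{134} + \frac{81}{25} \gamma_{135} - \frac{63}{5} \gamma_{145} - \frac{216}{25} \gamma_{235} + \frac{72}{25} \gamma_{345} + \frac{54}{5} \gamma_{1234} - \frac{72}{5} \gamma_{1245} - \frac{567}{100} \gamma_{1345} - \frac{319}{80} \gamma_{12345}
step 3: \frac{1647}{50} - \frac{1701}{100} \gamma_{1} - \frac{1134}{125} \gamma_{2} - \frac{378}{25} \gamma_{4} - \frac{2871}{320} \gamma_{5} - \frac{957}{80} \gamma_{12} - \frac{189}{5} \gamma_{13} - \frac{243}{25} \gamma_{14} - \frac{1512}{125} \gamma_{15} + \frac{2592}{125} \gamma_{24} + \frac{5103}{400} \gamma_{25} - \frac{162}{5} \gamma_{35} - \frac{216}{5} \gamma_{123} - \frac{972}{25} \gamma_{125} + \frac{1566}{125} \gamma_{145} + \frac{567}{20} \gamma_{235} + \frac{729}{100} \gamma_{245} + \frac{567}{50} \gamma_{1245}
step 4: \frac{567}{20} \gamma_{1} - \frac{12879}{125} \gamma_{3} - \frac{1269}{20} \gamma_{5} + \frac{486}{5} \gamma_{12} + \frac{12573}{256} \gamma_{13} + \frac{189}{10} \gamma_{14} + \frac{1116}{25} \gamma_{23} + \frac{567}{5} \gamma_{25} - \frac{648}{25} \gamma_{34} - \frac{13131}{200} \gamma_{35} + \frac{144}{5} \gamma_{45} + \frac{8613}{320} \gamma_{123} + \frac{108}{5} \gamma_{124} + \frac{1701}{200} \gamma_{134} + \frac{44253}{1000} \gamma_{135} + \frac{1008}{125} \gamma_{234} + \frac{5751}{100} \gamma_{235} - \frac{126}{5} \gamma_{245} + \frac{319}{40} \gamma_{345} + \frac{957}{160} \gamma_{1234} - \frac{4437}{50} \gamma_{1235} + \frac{756}{125} \gamma_{1345} - \frac{567}{50} \gamma_{2345} + \frac{549}{25} \gamma_{12345}
step 5: \frac{8613}{320} \gamma_{123} + \frac{108}{5} \gamma_{124} + \frac{1701}{200} \gamma_{134} + \frac{44253}{1000} \gamma_{135} + \frac{1008}{125} \gamma_{234} + \frac{5751}{100} \gamma_{235} - \frac{126}{5} \gamma_{245} + \frac{319}{40} \gamma_{345}
Answer: \frac{8613}{320} \gamma_{123} + \frac{108}{5} \gamma_{124} + \frac{1701}{200} \gamma_{134} + \frac{44253}{1000} \gamma_{135} + \frac{1008}{125} \gamma_{234} + \frac{5751}{100} \gamma_{235} - \frac{126}{5} \gamma_{245} + \frac{319}{40} \gamma_{345}


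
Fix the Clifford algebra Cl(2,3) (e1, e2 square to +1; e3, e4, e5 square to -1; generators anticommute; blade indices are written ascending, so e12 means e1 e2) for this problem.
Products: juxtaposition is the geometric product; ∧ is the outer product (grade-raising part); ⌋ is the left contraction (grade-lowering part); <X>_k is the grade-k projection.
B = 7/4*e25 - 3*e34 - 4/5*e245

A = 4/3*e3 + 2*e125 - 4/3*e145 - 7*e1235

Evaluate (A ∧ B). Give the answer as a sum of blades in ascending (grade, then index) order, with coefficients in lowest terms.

step 1: -7/3*e235 + 16/15*e2345 - 6*e12345
Answer: -7/3*e235 + 16/15*e2345 - 6*e12345


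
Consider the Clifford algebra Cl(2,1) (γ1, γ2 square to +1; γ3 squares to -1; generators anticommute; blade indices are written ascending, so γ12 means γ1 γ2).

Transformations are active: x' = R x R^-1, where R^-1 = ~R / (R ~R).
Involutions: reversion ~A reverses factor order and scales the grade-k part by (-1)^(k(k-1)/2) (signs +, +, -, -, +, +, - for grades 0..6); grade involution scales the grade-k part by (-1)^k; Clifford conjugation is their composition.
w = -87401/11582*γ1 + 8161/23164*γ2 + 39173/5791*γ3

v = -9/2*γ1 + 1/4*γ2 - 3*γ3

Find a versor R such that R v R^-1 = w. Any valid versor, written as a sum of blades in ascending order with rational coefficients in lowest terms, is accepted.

Why this works: both vectors square to 181/16, so q(v) = q(w) and R = v + w = -69760/5791*γ1 + 3488/5791*γ2 + 21800/5791*γ3 carries v to w — its own direction survives, the complement (v - w)/2 flips.
Answer: -69760/5791*γ1 + 3488/5791*γ2 + 21800/5791*γ3


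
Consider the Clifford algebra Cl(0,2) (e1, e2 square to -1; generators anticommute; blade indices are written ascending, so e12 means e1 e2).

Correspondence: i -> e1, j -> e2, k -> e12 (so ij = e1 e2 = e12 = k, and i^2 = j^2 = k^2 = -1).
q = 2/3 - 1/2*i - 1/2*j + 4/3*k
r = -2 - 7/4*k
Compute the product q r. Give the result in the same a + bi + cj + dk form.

In blades: q = 2/3 - 1/2*e1 - 1/2*e2 + 4/3*e12, r = -2 - 7/4*e12.
Distribute q over r term by term (generator squares from the signature, products reordered to ascending indices): (2/3)*r = -4/3 - 7/6*e12; (-1/2*e1)*r = e1 - 7/8*e2; (-1/2*e2)*r = 7/8*e1 + e2; (4/3*e12)*r = 7/3 - 8/3*e12.
Sum: 1 + 15/8*e1 + 1/8*e2 - 23/6*e12; translating back through the correspondence:
Answer: 1 + 15/8*i + 1/8*j - 23/6*k


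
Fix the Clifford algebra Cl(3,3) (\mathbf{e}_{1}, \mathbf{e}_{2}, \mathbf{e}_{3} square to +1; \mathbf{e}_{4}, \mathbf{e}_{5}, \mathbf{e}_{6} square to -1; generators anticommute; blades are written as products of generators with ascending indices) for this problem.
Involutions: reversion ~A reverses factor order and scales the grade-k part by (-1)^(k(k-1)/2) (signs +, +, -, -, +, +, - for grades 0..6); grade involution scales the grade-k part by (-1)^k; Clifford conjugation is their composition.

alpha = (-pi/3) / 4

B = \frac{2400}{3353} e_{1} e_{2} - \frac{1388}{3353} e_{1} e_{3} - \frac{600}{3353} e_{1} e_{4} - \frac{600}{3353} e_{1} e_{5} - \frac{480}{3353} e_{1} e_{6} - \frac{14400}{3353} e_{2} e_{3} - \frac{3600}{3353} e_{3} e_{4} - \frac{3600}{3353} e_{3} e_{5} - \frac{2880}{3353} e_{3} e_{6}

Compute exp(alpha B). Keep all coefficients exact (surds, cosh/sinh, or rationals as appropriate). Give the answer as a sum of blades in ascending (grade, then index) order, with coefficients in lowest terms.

B^2 term by term: the squares give (\frac{2400}{3353})^2*(e_{1} e_{2})^2 + (-\frac{1388}{3353})^2*(e_{1} e_{3})^2 + (-\frac{600}{3353})^2*(e_{1} e_{4})^2 + (-\frac{600}{3353})^2*(e_{1} e_{5})^2 + (-\frac{480}{3353})^2*(e_{1} e_{6})^2 + (-\frac{14400}{3353})^2*(e_{2} e_{3})^2 + (-\frac{3600}{3353})^2*(e_{3} e_{4})^2 + (-\frac{3600}{3353})^2*(e_{3} e_{5})^2 + (-\frac{2880}{3353})^2*(e_{3} e_{6})^2 = \frac{5760000}{11242609}*(-1) + \frac{1926544}{11242609}*(-1) + \frac{360000}{11242609}*(+1) + \frac{360000}{11242609}*(+1) + \frac{230400}{11242609}*(+1) + \frac{207360000}{11242609}*(-1) + \frac{12960000}{11242609}*(+1) + \frac{12960000}{11242609}*(+1) + \frac{8294400}{11242609}*(+1) = -16 (each basis 2-blade squares to minus the product of its generators' squares); cross terms between blades sharing an index anticommute and cancel; the commuting (index-disjoint) pairs give grade-4 terms 2*c*c'*(blade product), which cancel blade by blade — e_{1} e_{2} e_{3} e_{4}: -\frac{17280000}{11242609} + \frac{17280000}{11242609} = 0; e_{1} e_{2} e_{3} e_{5}: -\frac{17280000}{11242609} + \frac{17280000}{11242609} = 0; e_{1} e_{2} e_{3} e_{6}: -\frac{13824000}{11242609} + \frac{13824000}{11242609} = 0; e_{1} e_{3} e_{4} e_{5}: -\frac{4320000}{11242609} + \frac{4320000}{11242609} = 0; e_{1} e_{3} e_{4} e_{6}: -\frac{3456000}{11242609} + \frac{3456000}{11242609} = 0; e_{1} e_{3} e_{5} e_{6}: -\frac{3456000}{11242609} + \frac{3456000}{11242609} = 0 — confirming B is simple. So B^2 = -16.
B^2 = -16 — circular case — the even/odd split gives cos and sin: l = 4, alpha*l = - \frac{\pi}{3}, so exp(alpha B) = cos(- \frac{\pi}{3}) + (sin(- \frac{\pi}{3})/4)*B = \frac{1}{2} + (- \frac{\sqrt{3}}{8})*B.
Answer: \frac{1}{2} - \frac{300 \sqrt{3}}{3353} e_{1} e_{2} + \frac{347 \sqrt{3}}{6706} e_{1} e_{3} + \frac{75 \sqrt{3}}{3353} e_{1} e_{4} + \frac{75 \sqrt{3}}{3353} e_{1} e_{5} + \frac{60 \sqrt{3}}{3353} e_{1} e_{6} + \frac{1800 \sqrt{3}}{3353} e_{2} e_{3} + \frac{450 \sqrt{3}}{3353} e_{3} e_{4} + \frac{450 \sqrt{3}}{3353} e_{3} e_{5} + \frac{360 \sqrt{3}}{3353} e_{3} e_{6}


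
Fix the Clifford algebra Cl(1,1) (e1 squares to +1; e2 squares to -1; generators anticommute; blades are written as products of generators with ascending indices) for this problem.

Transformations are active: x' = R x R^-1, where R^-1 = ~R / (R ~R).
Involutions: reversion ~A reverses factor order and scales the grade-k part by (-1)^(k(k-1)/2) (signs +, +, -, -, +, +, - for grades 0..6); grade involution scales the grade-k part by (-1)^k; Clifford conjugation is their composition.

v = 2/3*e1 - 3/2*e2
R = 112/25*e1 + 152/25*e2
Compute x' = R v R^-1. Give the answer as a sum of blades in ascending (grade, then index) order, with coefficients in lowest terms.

~R = 112/25*e1 + 152/25*e2, and R ~R = -2112/125, so R^-1 = ~R / (-2112/125).
R v = 908/75 - 808/75*e1 e2
Answer: -3508/495*e1 - 7141/990*e2


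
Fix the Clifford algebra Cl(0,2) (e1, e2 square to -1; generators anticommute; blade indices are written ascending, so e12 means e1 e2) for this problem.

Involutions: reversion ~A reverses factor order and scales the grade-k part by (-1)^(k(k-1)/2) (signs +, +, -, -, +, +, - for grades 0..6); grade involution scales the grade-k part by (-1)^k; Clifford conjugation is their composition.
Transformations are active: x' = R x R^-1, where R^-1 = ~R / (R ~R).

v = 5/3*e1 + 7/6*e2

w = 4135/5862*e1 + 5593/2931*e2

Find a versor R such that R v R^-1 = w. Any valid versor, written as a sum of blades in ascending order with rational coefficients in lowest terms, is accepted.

The midline construction: v and w both square to -149/36, so reflecting in their sum 4635/1954*e1 + 18025/5862*e2 exchanges them.
Answer: 4635/1954*e1 + 18025/5862*e2


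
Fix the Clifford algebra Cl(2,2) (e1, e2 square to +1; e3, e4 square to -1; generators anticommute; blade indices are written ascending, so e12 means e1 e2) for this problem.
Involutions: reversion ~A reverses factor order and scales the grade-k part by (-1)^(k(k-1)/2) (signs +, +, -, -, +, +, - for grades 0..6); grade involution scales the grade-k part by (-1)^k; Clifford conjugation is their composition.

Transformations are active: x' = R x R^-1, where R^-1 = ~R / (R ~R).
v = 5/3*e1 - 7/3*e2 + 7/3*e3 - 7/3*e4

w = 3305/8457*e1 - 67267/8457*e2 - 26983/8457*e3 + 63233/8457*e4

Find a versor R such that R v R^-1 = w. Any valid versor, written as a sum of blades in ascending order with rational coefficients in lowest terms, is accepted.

Sketch: the shared square -8/3 makes R = v + w = 5800/2819*e1 - 29000/2819*e2 - 7250/8457*e3 + 14500/2819*e4 the natural versor; its sandwich fixes that direction, negates (v - w)/2, and sends v to w.
Answer: 5800/2819*e1 - 29000/2819*e2 - 7250/8457*e3 + 14500/2819*e4


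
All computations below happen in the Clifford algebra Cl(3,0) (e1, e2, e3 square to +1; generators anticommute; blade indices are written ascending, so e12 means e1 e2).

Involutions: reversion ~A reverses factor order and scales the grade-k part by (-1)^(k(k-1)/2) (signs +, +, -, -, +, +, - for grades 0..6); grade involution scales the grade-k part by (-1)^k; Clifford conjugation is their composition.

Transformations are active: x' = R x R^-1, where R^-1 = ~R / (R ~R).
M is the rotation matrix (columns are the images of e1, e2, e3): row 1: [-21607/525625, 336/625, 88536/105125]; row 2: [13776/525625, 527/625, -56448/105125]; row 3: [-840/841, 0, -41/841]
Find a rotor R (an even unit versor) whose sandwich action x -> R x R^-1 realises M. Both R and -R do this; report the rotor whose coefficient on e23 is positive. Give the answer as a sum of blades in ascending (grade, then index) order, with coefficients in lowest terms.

Method: write R = a + b12*e12 + b13*e13 + b23*e23 with a^2 + b12^2 + b13^2 + b23^2 = 1 (so R^-1 = ~R). Expanding the columns R e_j ~R gives tr M = 4a^2 - 1 and, from the antisymmetric part, M21 - M12 = -4a*b12, M13 - M31 = 4a*b13, M32 - M23 = -4a*b23.
Here tr M = 15839/21025, so a^2 = (1 + tr M)/4 = 9216/21025 and a = ±96/145. Taking a = 96/145: M21 - M12 = -10752/21025, M13 - M31 = 193536/105125, M32 - M23 = 56448/105125, giving b12 = 28/145, b13 = 504/725, b23 = -147/725, i.e. R = 96/145 + 28/145*e12 + 504/725*e13 - 147/725*e23.
Its e23 coefficient is negative, so report the other preimage -R.
Answer: -96/145 - 28/145*e12 - 504/725*e13 + 147/725*e23. Recall the cover is two-to-one: with M of trace 15839/21025, both preimages act alike, and the stated e23 sign chooses the sheet.


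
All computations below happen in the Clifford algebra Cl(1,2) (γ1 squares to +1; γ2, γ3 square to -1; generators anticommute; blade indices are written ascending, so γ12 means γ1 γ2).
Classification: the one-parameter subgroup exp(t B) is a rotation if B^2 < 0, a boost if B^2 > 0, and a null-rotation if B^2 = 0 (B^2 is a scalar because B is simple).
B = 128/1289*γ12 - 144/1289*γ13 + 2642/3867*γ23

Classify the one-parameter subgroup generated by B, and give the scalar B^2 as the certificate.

B^2 term by term: the squares give (128/1289)^2*(γ12)^2 + (-144/1289)^2*(γ13)^2 + (2642/3867)^2*(γ23)^2 = 16384/1661521*(+1) + 20736/1661521*(+1) + 6980164/14953689*(-1) = -4/9 (each basis 2-blade squares to minus the product of its generators' squares); cross terms between blades sharing an index anticommute and cancel. So B^2 = -4/9.
Answer: rotation, certificate B^2 = -4/9. No conjugation can change B^2 = -4/9; the sign gives the class.
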